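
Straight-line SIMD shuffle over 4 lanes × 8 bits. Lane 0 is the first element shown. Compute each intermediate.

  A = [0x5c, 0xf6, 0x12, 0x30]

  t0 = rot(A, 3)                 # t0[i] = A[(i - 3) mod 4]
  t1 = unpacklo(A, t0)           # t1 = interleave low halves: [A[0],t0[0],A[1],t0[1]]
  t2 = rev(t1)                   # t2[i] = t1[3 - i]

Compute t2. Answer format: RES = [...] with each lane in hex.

RES = [0x12, 0xf6, 0xf6, 0x5c]

  t0: f6 12 30 5c
  t1: 5c f6 f6 12
  t2: 12 f6 f6 5c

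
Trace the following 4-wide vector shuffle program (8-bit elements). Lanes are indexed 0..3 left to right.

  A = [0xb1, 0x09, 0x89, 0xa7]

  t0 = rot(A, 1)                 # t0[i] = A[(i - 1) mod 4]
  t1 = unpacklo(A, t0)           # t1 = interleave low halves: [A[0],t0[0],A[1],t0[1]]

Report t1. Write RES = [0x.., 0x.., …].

→ t0 |a7|b1|09|89|
→ t1 |b1|a7|09|b1|

RES = [ 0xb1  0xa7  0x09  0xb1 ]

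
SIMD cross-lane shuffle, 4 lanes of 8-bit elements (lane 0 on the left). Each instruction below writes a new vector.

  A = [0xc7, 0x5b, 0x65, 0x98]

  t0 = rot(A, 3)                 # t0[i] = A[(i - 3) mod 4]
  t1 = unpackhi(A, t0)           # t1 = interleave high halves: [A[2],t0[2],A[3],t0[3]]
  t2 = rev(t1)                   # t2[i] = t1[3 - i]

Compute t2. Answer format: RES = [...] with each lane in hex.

RES = [0xc7, 0x98, 0x98, 0x65]

→ t0 |5b|65|98|c7|
→ t1 |65|98|98|c7|
→ t2 |c7|98|98|65|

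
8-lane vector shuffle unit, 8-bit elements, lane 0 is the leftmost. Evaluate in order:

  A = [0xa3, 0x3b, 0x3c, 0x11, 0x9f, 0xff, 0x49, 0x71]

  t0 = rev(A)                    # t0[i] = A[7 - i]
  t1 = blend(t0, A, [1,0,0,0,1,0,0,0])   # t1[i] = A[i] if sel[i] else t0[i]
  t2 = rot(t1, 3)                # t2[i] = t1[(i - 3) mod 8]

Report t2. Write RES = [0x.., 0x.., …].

→ t0 |71|49|ff|9f|11|3c|3b|a3|
→ t1 |a3|49|ff|9f|9f|3c|3b|a3|
→ t2 |3c|3b|a3|a3|49|ff|9f|9f|

RES = [ 0x3c  0x3b  0xa3  0xa3  0x49  0xff  0x9f  0x9f ]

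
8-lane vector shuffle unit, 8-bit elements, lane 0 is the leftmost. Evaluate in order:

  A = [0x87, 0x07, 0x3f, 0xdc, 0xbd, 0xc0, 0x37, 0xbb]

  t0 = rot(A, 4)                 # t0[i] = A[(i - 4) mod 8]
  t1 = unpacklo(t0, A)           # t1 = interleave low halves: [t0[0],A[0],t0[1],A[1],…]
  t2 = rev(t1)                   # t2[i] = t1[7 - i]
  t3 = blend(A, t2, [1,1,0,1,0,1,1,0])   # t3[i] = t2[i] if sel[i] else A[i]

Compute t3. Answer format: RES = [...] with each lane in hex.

  t0: bd c0 37 bb 87 07 3f dc
  t1: bd 87 c0 07 37 3f bb dc
  t2: dc bb 3f 37 07 c0 87 bd
  t3: dc bb 3f 37 bd c0 87 bb

RES = [0xdc, 0xbb, 0x3f, 0x37, 0xbd, 0xc0, 0x87, 0xbb]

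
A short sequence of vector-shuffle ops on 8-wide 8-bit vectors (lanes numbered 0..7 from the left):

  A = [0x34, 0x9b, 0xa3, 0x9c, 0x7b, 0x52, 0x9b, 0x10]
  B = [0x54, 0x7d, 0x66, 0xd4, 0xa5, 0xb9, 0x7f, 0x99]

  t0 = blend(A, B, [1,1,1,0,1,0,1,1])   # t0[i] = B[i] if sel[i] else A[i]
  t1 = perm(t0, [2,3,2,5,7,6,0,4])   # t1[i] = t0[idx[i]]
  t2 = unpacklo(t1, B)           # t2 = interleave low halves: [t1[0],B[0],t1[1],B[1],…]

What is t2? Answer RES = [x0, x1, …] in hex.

RES = [0x66, 0x54, 0x9c, 0x7d, 0x66, 0x66, 0x52, 0xd4]

→ t0 |54|7d|66|9c|a5|52|7f|99|
→ t1 |66|9c|66|52|99|7f|54|a5|
→ t2 |66|54|9c|7d|66|66|52|d4|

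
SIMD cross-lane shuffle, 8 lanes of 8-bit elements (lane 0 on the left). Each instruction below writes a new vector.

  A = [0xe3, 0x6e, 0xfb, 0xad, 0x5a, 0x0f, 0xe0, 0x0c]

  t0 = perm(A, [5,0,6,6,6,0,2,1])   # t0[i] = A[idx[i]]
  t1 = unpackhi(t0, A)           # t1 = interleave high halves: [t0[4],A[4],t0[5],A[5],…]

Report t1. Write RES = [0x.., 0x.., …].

RES = [ 0xe0  0x5a  0xe3  0x0f  0xfb  0xe0  0x6e  0x0c ]

→ t0 |0f|e3|e0|e0|e0|e3|fb|6e|
→ t1 |e0|5a|e3|0f|fb|e0|6e|0c|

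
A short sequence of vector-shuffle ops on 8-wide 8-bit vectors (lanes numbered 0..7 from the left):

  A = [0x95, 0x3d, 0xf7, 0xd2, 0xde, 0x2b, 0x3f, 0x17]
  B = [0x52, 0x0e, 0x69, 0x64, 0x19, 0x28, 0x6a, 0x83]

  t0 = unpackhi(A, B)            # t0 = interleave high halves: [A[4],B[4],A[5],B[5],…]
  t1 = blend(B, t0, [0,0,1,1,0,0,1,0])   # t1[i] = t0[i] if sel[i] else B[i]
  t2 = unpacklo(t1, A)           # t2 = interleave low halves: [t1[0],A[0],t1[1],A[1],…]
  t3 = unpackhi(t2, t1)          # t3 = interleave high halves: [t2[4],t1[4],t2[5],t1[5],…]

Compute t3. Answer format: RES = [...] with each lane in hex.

RES = [ 0x2b  0x19  0xf7  0x28  0x28  0x17  0xd2  0x83 ]

→ t0 |de|19|2b|28|3f|6a|17|83|
→ t1 |52|0e|2b|28|19|28|17|83|
→ t2 |52|95|0e|3d|2b|f7|28|d2|
→ t3 |2b|19|f7|28|28|17|d2|83|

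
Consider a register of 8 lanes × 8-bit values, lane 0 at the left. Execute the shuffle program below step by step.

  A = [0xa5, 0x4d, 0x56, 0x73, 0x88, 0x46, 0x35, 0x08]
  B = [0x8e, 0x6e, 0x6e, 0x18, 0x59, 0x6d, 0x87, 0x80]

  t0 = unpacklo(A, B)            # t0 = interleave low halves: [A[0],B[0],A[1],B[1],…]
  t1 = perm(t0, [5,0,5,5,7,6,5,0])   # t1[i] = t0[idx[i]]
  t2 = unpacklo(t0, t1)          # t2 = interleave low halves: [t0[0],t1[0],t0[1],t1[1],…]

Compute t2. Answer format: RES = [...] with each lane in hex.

→ t0 |a5|8e|4d|6e|56|6e|73|18|
→ t1 |6e|a5|6e|6e|18|73|6e|a5|
→ t2 |a5|6e|8e|a5|4d|6e|6e|6e|

RES = [ 0xa5  0x6e  0x8e  0xa5  0x4d  0x6e  0x6e  0x6e ]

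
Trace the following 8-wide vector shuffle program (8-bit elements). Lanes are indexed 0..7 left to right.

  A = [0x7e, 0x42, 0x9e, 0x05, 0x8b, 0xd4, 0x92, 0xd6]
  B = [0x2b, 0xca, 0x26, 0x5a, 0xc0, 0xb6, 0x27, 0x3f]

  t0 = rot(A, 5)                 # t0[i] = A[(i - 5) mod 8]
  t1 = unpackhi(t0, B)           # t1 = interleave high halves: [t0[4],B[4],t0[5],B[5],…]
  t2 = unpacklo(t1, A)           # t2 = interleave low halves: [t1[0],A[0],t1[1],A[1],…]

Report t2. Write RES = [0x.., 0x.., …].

RES = [0xd6, 0x7e, 0xc0, 0x42, 0x7e, 0x9e, 0xb6, 0x05]

t0 = [0x05, 0x8b, 0xd4, 0x92, 0xd6, 0x7e, 0x42, 0x9e]
t1 = [0xd6, 0xc0, 0x7e, 0xb6, 0x42, 0x27, 0x9e, 0x3f]
t2 = [0xd6, 0x7e, 0xc0, 0x42, 0x7e, 0x9e, 0xb6, 0x05]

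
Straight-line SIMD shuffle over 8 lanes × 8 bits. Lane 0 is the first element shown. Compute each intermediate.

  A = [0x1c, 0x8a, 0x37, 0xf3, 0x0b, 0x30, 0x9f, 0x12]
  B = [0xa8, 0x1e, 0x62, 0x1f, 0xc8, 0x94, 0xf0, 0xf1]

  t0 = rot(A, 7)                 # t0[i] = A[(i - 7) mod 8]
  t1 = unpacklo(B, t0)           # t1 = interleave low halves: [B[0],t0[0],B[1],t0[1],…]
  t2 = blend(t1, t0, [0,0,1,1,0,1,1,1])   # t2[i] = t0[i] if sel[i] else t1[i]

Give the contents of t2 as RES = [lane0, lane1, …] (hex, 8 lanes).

RES = [ 0xa8  0x8a  0xf3  0x0b  0x62  0x9f  0x12  0x1c ]

t0 = [0x8a, 0x37, 0xf3, 0x0b, 0x30, 0x9f, 0x12, 0x1c]
t1 = [0xa8, 0x8a, 0x1e, 0x37, 0x62, 0xf3, 0x1f, 0x0b]
t2 = [0xa8, 0x8a, 0xf3, 0x0b, 0x62, 0x9f, 0x12, 0x1c]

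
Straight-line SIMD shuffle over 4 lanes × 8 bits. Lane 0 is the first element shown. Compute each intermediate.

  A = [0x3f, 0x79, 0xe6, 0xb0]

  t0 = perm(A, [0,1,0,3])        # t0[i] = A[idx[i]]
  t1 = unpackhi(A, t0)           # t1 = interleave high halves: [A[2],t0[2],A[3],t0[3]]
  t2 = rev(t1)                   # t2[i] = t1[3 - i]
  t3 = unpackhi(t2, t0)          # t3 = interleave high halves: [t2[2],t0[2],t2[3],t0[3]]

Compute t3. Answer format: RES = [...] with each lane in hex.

RES = [ 0x3f  0x3f  0xe6  0xb0 ]

→ t0 |3f|79|3f|b0|
→ t1 |e6|3f|b0|b0|
→ t2 |b0|b0|3f|e6|
→ t3 |3f|3f|e6|b0|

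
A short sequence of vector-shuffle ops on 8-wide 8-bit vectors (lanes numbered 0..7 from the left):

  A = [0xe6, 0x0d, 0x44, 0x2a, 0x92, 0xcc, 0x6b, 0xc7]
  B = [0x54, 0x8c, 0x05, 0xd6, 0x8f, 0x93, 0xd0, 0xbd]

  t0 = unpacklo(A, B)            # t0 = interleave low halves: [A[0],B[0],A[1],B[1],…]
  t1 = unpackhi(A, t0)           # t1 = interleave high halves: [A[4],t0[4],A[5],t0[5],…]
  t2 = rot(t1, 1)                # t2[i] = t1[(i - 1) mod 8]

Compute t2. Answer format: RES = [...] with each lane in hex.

RES = [ 0xd6  0x92  0x44  0xcc  0x05  0x6b  0x2a  0xc7 ]

  t0: e6 54 0d 8c 44 05 2a d6
  t1: 92 44 cc 05 6b 2a c7 d6
  t2: d6 92 44 cc 05 6b 2a c7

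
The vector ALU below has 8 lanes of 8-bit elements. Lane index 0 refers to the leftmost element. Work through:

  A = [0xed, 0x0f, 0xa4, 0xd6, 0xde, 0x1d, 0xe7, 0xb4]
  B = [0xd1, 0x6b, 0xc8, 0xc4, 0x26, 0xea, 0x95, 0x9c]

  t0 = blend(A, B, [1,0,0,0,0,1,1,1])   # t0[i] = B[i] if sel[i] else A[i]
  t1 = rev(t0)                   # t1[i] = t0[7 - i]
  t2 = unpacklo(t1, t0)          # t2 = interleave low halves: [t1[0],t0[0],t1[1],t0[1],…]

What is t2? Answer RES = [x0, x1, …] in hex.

RES = [ 0x9c  0xd1  0x95  0x0f  0xea  0xa4  0xde  0xd6 ]

  t0: d1 0f a4 d6 de ea 95 9c
  t1: 9c 95 ea de d6 a4 0f d1
  t2: 9c d1 95 0f ea a4 de d6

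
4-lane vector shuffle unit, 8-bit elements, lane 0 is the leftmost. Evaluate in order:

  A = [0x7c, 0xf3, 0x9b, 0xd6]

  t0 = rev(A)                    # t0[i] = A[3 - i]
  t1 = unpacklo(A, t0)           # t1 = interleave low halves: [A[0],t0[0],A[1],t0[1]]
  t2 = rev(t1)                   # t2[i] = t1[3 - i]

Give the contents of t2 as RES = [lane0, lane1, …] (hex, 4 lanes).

RES = [0x9b, 0xf3, 0xd6, 0x7c]

→ t0 |d6|9b|f3|7c|
→ t1 |7c|d6|f3|9b|
→ t2 |9b|f3|d6|7c|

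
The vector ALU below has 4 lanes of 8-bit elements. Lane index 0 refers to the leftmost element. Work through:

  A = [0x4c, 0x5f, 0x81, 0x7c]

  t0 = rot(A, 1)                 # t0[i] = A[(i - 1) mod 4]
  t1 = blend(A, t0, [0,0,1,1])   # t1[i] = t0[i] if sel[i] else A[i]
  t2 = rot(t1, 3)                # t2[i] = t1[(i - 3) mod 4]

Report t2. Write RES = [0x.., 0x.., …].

RES = [0x5f, 0x5f, 0x81, 0x4c]

→ t0 |7c|4c|5f|81|
→ t1 |4c|5f|5f|81|
→ t2 |5f|5f|81|4c|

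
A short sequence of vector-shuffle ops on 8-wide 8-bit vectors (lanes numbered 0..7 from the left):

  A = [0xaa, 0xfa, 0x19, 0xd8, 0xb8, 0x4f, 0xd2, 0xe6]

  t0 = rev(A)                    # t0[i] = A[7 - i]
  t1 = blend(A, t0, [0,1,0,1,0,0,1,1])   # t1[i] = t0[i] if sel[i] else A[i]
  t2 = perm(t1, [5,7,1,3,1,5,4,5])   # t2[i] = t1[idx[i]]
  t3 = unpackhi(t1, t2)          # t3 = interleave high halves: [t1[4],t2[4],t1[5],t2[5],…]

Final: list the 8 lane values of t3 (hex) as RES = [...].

  t0: e6 d2 4f b8 d8 19 fa aa
  t1: aa d2 19 b8 b8 4f fa aa
  t2: 4f aa d2 b8 d2 4f b8 4f
  t3: b8 d2 4f 4f fa b8 aa 4f

RES = [0xb8, 0xd2, 0x4f, 0x4f, 0xfa, 0xb8, 0xaa, 0x4f]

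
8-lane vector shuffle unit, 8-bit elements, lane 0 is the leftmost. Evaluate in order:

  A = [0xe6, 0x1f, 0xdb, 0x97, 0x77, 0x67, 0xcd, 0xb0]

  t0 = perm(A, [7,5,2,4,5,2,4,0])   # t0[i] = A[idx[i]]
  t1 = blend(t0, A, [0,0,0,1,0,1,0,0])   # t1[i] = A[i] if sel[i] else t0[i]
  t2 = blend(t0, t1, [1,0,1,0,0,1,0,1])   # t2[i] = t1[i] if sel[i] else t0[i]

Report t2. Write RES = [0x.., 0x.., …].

t0 = [0xb0, 0x67, 0xdb, 0x77, 0x67, 0xdb, 0x77, 0xe6]
t1 = [0xb0, 0x67, 0xdb, 0x97, 0x67, 0x67, 0x77, 0xe6]
t2 = [0xb0, 0x67, 0xdb, 0x77, 0x67, 0x67, 0x77, 0xe6]

RES = [0xb0, 0x67, 0xdb, 0x77, 0x67, 0x67, 0x77, 0xe6]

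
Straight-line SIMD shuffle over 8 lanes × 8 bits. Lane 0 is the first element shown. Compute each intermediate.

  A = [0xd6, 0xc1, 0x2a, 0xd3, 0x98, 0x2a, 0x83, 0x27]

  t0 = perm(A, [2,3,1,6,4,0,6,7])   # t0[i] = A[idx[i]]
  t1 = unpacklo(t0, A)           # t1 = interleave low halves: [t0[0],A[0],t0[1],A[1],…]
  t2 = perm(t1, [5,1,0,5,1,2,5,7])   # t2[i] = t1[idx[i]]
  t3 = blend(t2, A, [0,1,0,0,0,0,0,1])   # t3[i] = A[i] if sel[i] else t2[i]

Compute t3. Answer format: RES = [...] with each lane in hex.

→ t0 |2a|d3|c1|83|98|d6|83|27|
→ t1 |2a|d6|d3|c1|c1|2a|83|d3|
→ t2 |2a|d6|2a|2a|d6|d3|2a|d3|
→ t3 |2a|c1|2a|2a|d6|d3|2a|27|

RES = [0x2a, 0xc1, 0x2a, 0x2a, 0xd6, 0xd3, 0x2a, 0x27]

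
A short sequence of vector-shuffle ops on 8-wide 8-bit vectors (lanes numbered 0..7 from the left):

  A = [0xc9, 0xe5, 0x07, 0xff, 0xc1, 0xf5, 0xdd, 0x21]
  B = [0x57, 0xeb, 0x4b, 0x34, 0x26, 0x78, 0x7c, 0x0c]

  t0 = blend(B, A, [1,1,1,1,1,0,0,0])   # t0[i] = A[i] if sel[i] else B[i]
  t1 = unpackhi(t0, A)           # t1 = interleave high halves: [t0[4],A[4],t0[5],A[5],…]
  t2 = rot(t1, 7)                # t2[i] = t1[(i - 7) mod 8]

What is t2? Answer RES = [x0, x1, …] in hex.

RES = [ 0xc1  0x78  0xf5  0x7c  0xdd  0x0c  0x21  0xc1 ]

→ t0 |c9|e5|07|ff|c1|78|7c|0c|
→ t1 |c1|c1|78|f5|7c|dd|0c|21|
→ t2 |c1|78|f5|7c|dd|0c|21|c1|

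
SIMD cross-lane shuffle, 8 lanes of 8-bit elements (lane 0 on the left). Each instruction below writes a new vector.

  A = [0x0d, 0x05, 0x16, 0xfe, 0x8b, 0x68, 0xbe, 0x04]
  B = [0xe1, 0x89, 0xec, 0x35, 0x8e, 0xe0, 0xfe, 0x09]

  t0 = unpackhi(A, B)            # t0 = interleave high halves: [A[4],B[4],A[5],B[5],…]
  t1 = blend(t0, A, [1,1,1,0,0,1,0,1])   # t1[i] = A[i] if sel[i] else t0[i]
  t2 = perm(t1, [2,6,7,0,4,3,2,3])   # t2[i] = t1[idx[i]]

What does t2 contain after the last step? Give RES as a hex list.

RES = [0x16, 0x04, 0x04, 0x0d, 0xbe, 0xe0, 0x16, 0xe0]

→ t0 |8b|8e|68|e0|be|fe|04|09|
→ t1 |0d|05|16|e0|be|68|04|04|
→ t2 |16|04|04|0d|be|e0|16|e0|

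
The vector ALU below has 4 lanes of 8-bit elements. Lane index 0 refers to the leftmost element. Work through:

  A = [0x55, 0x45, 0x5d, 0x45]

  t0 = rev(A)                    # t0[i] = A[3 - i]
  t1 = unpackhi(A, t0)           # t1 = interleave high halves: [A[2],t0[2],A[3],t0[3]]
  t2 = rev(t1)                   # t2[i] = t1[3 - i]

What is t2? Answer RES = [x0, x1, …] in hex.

RES = [0x55, 0x45, 0x45, 0x5d]

→ t0 |45|5d|45|55|
→ t1 |5d|45|45|55|
→ t2 |55|45|45|5d|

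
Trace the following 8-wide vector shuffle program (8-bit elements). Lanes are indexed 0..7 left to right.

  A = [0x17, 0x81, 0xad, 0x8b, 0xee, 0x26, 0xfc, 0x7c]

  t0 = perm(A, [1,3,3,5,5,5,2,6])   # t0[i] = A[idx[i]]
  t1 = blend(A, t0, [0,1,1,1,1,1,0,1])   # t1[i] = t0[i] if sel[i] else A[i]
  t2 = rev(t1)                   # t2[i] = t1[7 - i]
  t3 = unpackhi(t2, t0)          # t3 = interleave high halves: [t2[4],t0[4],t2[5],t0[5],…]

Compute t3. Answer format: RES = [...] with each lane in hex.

→ t0 |81|8b|8b|26|26|26|ad|fc|
→ t1 |17|8b|8b|26|26|26|fc|fc|
→ t2 |fc|fc|26|26|26|8b|8b|17|
→ t3 |26|26|8b|26|8b|ad|17|fc|

RES = [0x26, 0x26, 0x8b, 0x26, 0x8b, 0xad, 0x17, 0xfc]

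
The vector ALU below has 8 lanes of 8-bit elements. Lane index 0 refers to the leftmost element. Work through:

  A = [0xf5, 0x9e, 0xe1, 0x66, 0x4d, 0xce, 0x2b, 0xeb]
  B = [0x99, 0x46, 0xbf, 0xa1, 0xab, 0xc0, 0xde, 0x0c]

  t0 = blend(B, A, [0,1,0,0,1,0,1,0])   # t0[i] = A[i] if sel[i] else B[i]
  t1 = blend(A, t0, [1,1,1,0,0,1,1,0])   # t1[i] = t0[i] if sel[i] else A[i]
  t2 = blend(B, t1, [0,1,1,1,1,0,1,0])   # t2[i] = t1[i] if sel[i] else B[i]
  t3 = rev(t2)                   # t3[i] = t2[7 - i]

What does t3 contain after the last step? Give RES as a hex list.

RES = [ 0x0c  0x2b  0xc0  0x4d  0x66  0xbf  0x9e  0x99 ]

→ t0 |99|9e|bf|a1|4d|c0|2b|0c|
→ t1 |99|9e|bf|66|4d|c0|2b|eb|
→ t2 |99|9e|bf|66|4d|c0|2b|0c|
→ t3 |0c|2b|c0|4d|66|bf|9e|99|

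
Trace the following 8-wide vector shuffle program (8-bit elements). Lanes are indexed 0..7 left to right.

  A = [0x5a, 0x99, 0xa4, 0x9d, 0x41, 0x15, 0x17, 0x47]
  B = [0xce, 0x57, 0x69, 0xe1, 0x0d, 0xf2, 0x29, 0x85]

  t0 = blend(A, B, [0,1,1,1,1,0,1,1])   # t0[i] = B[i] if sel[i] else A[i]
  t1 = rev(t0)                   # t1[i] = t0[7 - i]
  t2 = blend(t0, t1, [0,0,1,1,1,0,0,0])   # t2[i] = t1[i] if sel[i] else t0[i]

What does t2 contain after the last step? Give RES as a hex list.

RES = [ 0x5a  0x57  0x15  0x0d  0xe1  0x15  0x29  0x85 ]

→ t0 |5a|57|69|e1|0d|15|29|85|
→ t1 |85|29|15|0d|e1|69|57|5a|
→ t2 |5a|57|15|0d|e1|15|29|85|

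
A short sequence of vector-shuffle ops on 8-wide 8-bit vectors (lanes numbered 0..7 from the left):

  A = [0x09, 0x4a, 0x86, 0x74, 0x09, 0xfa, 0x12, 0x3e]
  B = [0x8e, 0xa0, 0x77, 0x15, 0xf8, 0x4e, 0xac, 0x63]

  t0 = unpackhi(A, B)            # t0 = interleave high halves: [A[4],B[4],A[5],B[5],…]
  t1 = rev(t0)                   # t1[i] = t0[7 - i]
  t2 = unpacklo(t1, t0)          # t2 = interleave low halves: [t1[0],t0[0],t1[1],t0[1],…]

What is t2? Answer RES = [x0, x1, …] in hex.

RES = [ 0x63  0x09  0x3e  0xf8  0xac  0xfa  0x12  0x4e ]

t0 = [0x09, 0xf8, 0xfa, 0x4e, 0x12, 0xac, 0x3e, 0x63]
t1 = [0x63, 0x3e, 0xac, 0x12, 0x4e, 0xfa, 0xf8, 0x09]
t2 = [0x63, 0x09, 0x3e, 0xf8, 0xac, 0xfa, 0x12, 0x4e]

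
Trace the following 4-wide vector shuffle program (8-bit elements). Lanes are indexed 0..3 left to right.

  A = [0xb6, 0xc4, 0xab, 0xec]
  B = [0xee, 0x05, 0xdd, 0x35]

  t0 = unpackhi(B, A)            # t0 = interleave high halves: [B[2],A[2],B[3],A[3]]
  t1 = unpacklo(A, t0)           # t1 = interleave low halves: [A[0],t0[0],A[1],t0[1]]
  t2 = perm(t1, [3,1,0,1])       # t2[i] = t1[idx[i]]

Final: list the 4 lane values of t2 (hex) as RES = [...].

RES = [0xab, 0xdd, 0xb6, 0xdd]

→ t0 |dd|ab|35|ec|
→ t1 |b6|dd|c4|ab|
→ t2 |ab|dd|b6|dd|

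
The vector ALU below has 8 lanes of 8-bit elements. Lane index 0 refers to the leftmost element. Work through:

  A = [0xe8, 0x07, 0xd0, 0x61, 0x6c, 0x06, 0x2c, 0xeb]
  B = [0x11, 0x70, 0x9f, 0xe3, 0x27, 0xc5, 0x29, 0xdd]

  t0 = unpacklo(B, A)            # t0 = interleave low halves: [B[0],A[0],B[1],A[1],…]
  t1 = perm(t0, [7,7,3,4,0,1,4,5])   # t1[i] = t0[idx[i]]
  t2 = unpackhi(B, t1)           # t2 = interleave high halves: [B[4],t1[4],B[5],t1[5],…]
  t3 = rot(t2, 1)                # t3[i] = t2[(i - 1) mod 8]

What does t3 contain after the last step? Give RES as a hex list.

RES = [0xd0, 0x27, 0x11, 0xc5, 0xe8, 0x29, 0x9f, 0xdd]

→ t0 |11|e8|70|07|9f|d0|e3|61|
→ t1 |61|61|07|9f|11|e8|9f|d0|
→ t2 |27|11|c5|e8|29|9f|dd|d0|
→ t3 |d0|27|11|c5|e8|29|9f|dd|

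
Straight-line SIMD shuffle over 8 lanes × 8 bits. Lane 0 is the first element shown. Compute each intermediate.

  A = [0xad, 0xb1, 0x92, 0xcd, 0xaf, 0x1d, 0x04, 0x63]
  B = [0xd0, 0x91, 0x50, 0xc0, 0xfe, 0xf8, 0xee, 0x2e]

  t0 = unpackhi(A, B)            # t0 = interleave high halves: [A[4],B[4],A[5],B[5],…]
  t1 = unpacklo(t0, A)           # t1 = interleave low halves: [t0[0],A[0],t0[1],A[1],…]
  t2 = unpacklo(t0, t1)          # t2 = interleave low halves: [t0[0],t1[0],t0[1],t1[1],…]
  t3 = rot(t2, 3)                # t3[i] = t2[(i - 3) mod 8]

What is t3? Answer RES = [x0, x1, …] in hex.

RES = [ 0xfe  0xf8  0xb1  0xaf  0xaf  0xfe  0xad  0x1d ]

t0 = [0xaf, 0xfe, 0x1d, 0xf8, 0x04, 0xee, 0x63, 0x2e]
t1 = [0xaf, 0xad, 0xfe, 0xb1, 0x1d, 0x92, 0xf8, 0xcd]
t2 = [0xaf, 0xaf, 0xfe, 0xad, 0x1d, 0xfe, 0xf8, 0xb1]
t3 = [0xfe, 0xf8, 0xb1, 0xaf, 0xaf, 0xfe, 0xad, 0x1d]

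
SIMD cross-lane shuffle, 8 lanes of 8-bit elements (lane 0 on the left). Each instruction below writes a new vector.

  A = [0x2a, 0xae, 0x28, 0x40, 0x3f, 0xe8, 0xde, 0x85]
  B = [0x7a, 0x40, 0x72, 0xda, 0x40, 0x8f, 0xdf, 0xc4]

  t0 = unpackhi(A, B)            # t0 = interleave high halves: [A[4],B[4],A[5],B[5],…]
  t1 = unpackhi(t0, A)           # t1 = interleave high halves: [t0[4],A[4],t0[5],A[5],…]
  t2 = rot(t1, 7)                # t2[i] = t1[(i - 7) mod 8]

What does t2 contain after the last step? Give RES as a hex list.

→ t0 |3f|40|e8|8f|de|df|85|c4|
→ t1 |de|3f|df|e8|85|de|c4|85|
→ t2 |3f|df|e8|85|de|c4|85|de|

RES = [0x3f, 0xdf, 0xe8, 0x85, 0xde, 0xc4, 0x85, 0xde]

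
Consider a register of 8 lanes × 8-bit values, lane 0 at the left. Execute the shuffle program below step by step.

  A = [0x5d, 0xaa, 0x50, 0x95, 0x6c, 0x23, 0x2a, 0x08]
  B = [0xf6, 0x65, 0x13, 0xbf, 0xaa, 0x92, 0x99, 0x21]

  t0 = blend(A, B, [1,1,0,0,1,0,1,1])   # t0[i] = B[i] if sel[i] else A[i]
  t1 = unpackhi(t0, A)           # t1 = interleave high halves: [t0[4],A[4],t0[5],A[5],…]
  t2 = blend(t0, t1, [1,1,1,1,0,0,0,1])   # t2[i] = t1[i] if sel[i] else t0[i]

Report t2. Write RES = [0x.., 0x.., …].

RES = [0xaa, 0x6c, 0x23, 0x23, 0xaa, 0x23, 0x99, 0x08]

→ t0 |f6|65|50|95|aa|23|99|21|
→ t1 |aa|6c|23|23|99|2a|21|08|
→ t2 |aa|6c|23|23|aa|23|99|08|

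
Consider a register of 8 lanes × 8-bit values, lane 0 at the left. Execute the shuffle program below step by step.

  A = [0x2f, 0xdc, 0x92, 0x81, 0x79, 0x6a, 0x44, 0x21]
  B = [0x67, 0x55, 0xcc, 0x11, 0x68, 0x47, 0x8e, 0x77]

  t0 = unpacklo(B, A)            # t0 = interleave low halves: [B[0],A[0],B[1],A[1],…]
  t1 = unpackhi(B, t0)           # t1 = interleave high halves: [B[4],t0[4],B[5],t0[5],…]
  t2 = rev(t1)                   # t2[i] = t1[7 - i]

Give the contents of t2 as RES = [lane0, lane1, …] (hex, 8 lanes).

RES = [ 0x81  0x77  0x11  0x8e  0x92  0x47  0xcc  0x68 ]

t0 = [0x67, 0x2f, 0x55, 0xdc, 0xcc, 0x92, 0x11, 0x81]
t1 = [0x68, 0xcc, 0x47, 0x92, 0x8e, 0x11, 0x77, 0x81]
t2 = [0x81, 0x77, 0x11, 0x8e, 0x92, 0x47, 0xcc, 0x68]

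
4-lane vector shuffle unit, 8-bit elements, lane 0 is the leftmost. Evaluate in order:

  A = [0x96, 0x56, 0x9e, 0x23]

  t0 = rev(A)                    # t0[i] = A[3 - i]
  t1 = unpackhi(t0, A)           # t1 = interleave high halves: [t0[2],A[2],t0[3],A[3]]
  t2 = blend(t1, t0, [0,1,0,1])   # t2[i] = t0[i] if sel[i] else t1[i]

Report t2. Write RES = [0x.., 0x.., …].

RES = [ 0x56  0x9e  0x96  0x96 ]

→ t0 |23|9e|56|96|
→ t1 |56|9e|96|23|
→ t2 |56|9e|96|96|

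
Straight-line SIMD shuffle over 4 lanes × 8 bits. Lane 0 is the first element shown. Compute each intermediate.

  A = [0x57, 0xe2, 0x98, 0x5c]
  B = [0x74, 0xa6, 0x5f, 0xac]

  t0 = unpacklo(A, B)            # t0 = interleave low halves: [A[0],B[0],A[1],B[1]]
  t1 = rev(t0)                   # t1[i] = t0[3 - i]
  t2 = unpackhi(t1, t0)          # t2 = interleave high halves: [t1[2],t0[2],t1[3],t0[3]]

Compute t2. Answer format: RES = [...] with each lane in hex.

  t0: 57 74 e2 a6
  t1: a6 e2 74 57
  t2: 74 e2 57 a6

RES = [0x74, 0xe2, 0x57, 0xa6]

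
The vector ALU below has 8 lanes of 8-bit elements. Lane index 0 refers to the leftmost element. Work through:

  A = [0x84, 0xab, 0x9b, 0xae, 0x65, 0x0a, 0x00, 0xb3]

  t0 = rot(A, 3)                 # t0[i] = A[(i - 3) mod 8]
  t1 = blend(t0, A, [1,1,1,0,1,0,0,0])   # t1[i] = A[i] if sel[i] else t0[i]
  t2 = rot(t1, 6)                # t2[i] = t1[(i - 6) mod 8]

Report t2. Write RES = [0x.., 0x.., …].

  t0: 0a 00 b3 84 ab 9b ae 65
  t1: 84 ab 9b 84 65 9b ae 65
  t2: 9b 84 65 9b ae 65 84 ab

RES = [ 0x9b  0x84  0x65  0x9b  0xae  0x65  0x84  0xab ]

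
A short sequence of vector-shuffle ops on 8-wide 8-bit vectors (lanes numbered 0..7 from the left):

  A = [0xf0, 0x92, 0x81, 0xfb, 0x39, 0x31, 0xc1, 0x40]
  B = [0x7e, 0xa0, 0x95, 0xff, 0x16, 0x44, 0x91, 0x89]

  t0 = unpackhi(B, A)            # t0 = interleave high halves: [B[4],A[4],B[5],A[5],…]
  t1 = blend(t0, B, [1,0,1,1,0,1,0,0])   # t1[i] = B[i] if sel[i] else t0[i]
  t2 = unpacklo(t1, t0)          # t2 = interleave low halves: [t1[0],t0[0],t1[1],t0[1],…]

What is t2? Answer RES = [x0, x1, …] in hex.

RES = [ 0x7e  0x16  0x39  0x39  0x95  0x44  0xff  0x31 ]

t0 = [0x16, 0x39, 0x44, 0x31, 0x91, 0xc1, 0x89, 0x40]
t1 = [0x7e, 0x39, 0x95, 0xff, 0x91, 0x44, 0x89, 0x40]
t2 = [0x7e, 0x16, 0x39, 0x39, 0x95, 0x44, 0xff, 0x31]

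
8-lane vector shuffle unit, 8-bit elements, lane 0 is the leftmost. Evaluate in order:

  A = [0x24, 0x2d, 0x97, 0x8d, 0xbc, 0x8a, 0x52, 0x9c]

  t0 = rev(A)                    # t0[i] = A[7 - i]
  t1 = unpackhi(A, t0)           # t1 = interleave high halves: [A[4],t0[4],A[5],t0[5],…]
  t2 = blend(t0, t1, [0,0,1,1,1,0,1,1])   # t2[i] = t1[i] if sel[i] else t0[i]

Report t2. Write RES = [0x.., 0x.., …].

RES = [0x9c, 0x52, 0x8a, 0x97, 0x52, 0x97, 0x9c, 0x24]

  t0: 9c 52 8a bc 8d 97 2d 24
  t1: bc 8d 8a 97 52 2d 9c 24
  t2: 9c 52 8a 97 52 97 9c 24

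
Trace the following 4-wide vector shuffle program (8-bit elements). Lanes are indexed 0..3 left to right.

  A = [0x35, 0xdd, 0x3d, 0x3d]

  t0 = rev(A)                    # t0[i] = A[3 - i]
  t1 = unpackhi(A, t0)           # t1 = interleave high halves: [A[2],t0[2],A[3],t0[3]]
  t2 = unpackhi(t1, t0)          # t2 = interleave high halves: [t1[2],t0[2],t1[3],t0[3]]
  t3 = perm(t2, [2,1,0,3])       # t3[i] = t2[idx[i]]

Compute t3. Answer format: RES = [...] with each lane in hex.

t0 = [0x3d, 0x3d, 0xdd, 0x35]
t1 = [0x3d, 0xdd, 0x3d, 0x35]
t2 = [0x3d, 0xdd, 0x35, 0x35]
t3 = [0x35, 0xdd, 0x3d, 0x35]

RES = [ 0x35  0xdd  0x3d  0x35 ]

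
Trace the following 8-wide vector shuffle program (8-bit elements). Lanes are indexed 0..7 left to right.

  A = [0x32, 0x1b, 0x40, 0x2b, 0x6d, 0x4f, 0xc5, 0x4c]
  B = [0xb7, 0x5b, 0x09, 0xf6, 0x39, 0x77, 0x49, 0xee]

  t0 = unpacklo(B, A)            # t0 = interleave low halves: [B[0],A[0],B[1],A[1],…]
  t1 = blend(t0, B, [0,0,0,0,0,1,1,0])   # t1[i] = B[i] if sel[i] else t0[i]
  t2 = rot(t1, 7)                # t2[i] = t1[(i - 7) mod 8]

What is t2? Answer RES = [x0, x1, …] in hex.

RES = [ 0x32  0x5b  0x1b  0x09  0x77  0x49  0x2b  0xb7 ]

  t0: b7 32 5b 1b 09 40 f6 2b
  t1: b7 32 5b 1b 09 77 49 2b
  t2: 32 5b 1b 09 77 49 2b b7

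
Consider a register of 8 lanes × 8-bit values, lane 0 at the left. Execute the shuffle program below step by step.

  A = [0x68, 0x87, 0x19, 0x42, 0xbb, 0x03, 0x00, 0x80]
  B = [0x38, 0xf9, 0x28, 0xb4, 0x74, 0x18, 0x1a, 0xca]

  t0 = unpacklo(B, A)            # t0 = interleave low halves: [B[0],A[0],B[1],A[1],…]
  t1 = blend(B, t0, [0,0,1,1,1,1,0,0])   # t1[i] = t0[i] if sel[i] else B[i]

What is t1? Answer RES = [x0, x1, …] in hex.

RES = [0x38, 0xf9, 0xf9, 0x87, 0x28, 0x19, 0x1a, 0xca]

→ t0 |38|68|f9|87|28|19|b4|42|
→ t1 |38|f9|f9|87|28|19|1a|ca|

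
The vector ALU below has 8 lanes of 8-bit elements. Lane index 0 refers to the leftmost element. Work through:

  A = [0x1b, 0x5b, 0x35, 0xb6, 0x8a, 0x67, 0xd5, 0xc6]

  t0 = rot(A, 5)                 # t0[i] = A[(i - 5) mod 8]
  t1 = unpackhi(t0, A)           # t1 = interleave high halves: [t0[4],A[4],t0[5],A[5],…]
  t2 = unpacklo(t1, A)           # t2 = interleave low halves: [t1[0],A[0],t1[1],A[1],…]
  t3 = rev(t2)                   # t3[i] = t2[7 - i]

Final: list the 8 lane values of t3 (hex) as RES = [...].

RES = [ 0xb6  0x67  0x35  0x1b  0x5b  0x8a  0x1b  0xc6 ]

  t0: b6 8a 67 d5 c6 1b 5b 35
  t1: c6 8a 1b 67 5b d5 35 c6
  t2: c6 1b 8a 5b 1b 35 67 b6
  t3: b6 67 35 1b 5b 8a 1b c6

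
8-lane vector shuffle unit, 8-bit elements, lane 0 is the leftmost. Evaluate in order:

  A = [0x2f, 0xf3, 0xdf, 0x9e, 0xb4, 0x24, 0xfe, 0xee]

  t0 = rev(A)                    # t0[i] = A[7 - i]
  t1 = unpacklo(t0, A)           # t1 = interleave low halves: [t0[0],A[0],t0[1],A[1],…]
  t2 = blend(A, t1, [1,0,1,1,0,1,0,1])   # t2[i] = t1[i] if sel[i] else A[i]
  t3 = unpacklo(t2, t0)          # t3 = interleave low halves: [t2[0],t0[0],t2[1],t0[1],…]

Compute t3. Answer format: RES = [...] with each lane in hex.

RES = [ 0xee  0xee  0xf3  0xfe  0xfe  0x24  0xf3  0xb4 ]

t0 = [0xee, 0xfe, 0x24, 0xb4, 0x9e, 0xdf, 0xf3, 0x2f]
t1 = [0xee, 0x2f, 0xfe, 0xf3, 0x24, 0xdf, 0xb4, 0x9e]
t2 = [0xee, 0xf3, 0xfe, 0xf3, 0xb4, 0xdf, 0xfe, 0x9e]
t3 = [0xee, 0xee, 0xf3, 0xfe, 0xfe, 0x24, 0xf3, 0xb4]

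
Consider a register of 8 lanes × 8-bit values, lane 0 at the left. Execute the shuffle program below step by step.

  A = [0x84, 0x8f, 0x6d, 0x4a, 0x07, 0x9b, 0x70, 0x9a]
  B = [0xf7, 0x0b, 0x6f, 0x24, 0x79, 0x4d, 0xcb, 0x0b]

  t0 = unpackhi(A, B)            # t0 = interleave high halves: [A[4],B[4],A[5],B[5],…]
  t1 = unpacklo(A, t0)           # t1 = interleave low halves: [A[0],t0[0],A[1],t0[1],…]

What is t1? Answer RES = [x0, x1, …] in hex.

RES = [0x84, 0x07, 0x8f, 0x79, 0x6d, 0x9b, 0x4a, 0x4d]

→ t0 |07|79|9b|4d|70|cb|9a|0b|
→ t1 |84|07|8f|79|6d|9b|4a|4d|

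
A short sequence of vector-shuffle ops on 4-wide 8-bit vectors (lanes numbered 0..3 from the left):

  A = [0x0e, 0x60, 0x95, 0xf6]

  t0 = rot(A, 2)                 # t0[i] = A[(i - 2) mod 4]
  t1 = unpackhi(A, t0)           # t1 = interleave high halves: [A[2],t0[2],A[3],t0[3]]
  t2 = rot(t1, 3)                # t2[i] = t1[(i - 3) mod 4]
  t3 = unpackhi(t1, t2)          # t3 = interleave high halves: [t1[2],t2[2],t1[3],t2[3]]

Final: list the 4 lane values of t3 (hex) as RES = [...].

RES = [0xf6, 0x60, 0x60, 0x95]

t0 = [0x95, 0xf6, 0x0e, 0x60]
t1 = [0x95, 0x0e, 0xf6, 0x60]
t2 = [0x0e, 0xf6, 0x60, 0x95]
t3 = [0xf6, 0x60, 0x60, 0x95]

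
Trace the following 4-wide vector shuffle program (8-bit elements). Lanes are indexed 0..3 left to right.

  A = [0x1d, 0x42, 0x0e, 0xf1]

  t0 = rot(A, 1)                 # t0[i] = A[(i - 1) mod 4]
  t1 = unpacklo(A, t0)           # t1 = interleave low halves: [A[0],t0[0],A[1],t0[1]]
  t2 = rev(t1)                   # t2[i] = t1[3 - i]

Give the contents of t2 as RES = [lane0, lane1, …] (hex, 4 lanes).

RES = [ 0x1d  0x42  0xf1  0x1d ]

  t0: f1 1d 42 0e
  t1: 1d f1 42 1d
  t2: 1d 42 f1 1d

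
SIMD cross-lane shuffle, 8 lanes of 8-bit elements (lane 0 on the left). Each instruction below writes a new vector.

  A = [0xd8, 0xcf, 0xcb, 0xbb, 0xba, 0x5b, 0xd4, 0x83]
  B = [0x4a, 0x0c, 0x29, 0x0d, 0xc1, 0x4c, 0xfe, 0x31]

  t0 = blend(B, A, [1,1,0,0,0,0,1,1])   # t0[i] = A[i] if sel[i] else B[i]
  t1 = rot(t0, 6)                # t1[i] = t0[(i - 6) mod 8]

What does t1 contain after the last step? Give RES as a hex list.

RES = [ 0x29  0x0d  0xc1  0x4c  0xd4  0x83  0xd8  0xcf ]

  t0: d8 cf 29 0d c1 4c d4 83
  t1: 29 0d c1 4c d4 83 d8 cf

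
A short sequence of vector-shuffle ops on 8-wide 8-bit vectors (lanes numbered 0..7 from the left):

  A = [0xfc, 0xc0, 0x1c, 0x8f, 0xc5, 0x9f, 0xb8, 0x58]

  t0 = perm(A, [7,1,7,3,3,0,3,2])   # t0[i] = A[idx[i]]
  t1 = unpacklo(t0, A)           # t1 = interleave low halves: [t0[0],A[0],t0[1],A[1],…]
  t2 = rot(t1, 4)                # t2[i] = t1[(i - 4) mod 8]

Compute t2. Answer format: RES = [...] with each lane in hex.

  t0: 58 c0 58 8f 8f fc 8f 1c
  t1: 58 fc c0 c0 58 1c 8f 8f
  t2: 58 1c 8f 8f 58 fc c0 c0

RES = [ 0x58  0x1c  0x8f  0x8f  0x58  0xfc  0xc0  0xc0 ]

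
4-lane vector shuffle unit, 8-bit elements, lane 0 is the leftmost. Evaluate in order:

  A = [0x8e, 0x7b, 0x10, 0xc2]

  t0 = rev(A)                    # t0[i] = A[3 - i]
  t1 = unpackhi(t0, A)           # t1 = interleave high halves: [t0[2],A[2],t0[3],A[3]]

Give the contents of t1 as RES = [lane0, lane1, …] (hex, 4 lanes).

RES = [0x7b, 0x10, 0x8e, 0xc2]

t0 = [0xc2, 0x10, 0x7b, 0x8e]
t1 = [0x7b, 0x10, 0x8e, 0xc2]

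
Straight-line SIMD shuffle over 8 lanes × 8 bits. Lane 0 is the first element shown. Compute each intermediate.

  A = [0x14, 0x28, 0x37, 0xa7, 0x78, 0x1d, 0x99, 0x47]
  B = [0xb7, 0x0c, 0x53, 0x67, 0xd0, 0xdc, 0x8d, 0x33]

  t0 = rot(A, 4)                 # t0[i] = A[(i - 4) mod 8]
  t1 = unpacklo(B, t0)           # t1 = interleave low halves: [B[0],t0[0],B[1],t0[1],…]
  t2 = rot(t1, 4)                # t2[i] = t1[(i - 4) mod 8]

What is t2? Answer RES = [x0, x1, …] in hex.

→ t0 |78|1d|99|47|14|28|37|a7|
→ t1 |b7|78|0c|1d|53|99|67|47|
→ t2 |53|99|67|47|b7|78|0c|1d|

RES = [0x53, 0x99, 0x67, 0x47, 0xb7, 0x78, 0x0c, 0x1d]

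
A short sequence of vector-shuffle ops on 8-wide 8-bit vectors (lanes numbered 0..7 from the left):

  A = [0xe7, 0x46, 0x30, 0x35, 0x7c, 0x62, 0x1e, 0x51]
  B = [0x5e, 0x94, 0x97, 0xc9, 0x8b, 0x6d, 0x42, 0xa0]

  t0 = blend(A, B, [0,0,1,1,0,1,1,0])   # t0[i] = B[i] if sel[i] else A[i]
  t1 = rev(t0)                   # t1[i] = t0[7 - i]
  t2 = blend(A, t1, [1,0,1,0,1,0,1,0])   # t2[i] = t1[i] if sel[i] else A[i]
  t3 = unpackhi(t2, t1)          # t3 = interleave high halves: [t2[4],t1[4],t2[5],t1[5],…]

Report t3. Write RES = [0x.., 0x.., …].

→ t0 |e7|46|97|c9|7c|6d|42|51|
→ t1 |51|42|6d|7c|c9|97|46|e7|
→ t2 |51|46|6d|35|c9|62|46|51|
→ t3 |c9|c9|62|97|46|46|51|e7|

RES = [0xc9, 0xc9, 0x62, 0x97, 0x46, 0x46, 0x51, 0xe7]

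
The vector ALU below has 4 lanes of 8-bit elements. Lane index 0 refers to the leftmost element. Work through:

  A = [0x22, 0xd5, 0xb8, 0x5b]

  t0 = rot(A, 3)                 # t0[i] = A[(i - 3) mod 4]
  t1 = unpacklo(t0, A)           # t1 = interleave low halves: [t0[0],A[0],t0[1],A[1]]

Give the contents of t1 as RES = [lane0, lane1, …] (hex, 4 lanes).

RES = [ 0xd5  0x22  0xb8  0xd5 ]

  t0: d5 b8 5b 22
  t1: d5 22 b8 d5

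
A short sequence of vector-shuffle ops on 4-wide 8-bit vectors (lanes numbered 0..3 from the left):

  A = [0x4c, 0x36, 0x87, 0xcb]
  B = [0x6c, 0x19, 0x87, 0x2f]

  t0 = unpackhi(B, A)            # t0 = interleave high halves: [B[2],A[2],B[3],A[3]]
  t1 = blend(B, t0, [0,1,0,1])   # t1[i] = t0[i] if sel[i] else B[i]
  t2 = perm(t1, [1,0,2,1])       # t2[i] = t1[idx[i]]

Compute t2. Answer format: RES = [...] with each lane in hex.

RES = [0x87, 0x6c, 0x87, 0x87]

t0 = [0x87, 0x87, 0x2f, 0xcb]
t1 = [0x6c, 0x87, 0x87, 0xcb]
t2 = [0x87, 0x6c, 0x87, 0x87]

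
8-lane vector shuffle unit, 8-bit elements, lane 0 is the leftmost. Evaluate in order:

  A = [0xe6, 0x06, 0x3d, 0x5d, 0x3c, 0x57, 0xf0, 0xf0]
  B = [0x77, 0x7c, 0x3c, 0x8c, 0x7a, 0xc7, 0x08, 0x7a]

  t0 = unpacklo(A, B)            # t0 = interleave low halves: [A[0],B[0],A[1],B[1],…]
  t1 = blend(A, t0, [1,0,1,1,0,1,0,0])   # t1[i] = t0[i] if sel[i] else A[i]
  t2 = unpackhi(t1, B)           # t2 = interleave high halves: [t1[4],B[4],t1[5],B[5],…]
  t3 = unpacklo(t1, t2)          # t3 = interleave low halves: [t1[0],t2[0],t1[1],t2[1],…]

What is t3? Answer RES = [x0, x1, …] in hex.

RES = [0xe6, 0x3c, 0x06, 0x7a, 0x06, 0x3c, 0x7c, 0xc7]

→ t0 |e6|77|06|7c|3d|3c|5d|8c|
→ t1 |e6|06|06|7c|3c|3c|f0|f0|
→ t2 |3c|7a|3c|c7|f0|08|f0|7a|
→ t3 |e6|3c|06|7a|06|3c|7c|c7|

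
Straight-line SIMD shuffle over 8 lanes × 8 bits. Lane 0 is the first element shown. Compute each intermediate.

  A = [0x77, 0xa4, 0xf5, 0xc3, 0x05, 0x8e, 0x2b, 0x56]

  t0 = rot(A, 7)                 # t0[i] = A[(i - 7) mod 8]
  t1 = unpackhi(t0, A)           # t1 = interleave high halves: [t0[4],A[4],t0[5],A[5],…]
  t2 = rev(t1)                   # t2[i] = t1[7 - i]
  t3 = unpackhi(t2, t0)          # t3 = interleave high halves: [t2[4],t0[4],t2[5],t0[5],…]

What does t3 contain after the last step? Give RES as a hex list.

t0 = [0xa4, 0xf5, 0xc3, 0x05, 0x8e, 0x2b, 0x56, 0x77]
t1 = [0x8e, 0x05, 0x2b, 0x8e, 0x56, 0x2b, 0x77, 0x56]
t2 = [0x56, 0x77, 0x2b, 0x56, 0x8e, 0x2b, 0x05, 0x8e]
t3 = [0x8e, 0x8e, 0x2b, 0x2b, 0x05, 0x56, 0x8e, 0x77]

RES = [ 0x8e  0x8e  0x2b  0x2b  0x05  0x56  0x8e  0x77 ]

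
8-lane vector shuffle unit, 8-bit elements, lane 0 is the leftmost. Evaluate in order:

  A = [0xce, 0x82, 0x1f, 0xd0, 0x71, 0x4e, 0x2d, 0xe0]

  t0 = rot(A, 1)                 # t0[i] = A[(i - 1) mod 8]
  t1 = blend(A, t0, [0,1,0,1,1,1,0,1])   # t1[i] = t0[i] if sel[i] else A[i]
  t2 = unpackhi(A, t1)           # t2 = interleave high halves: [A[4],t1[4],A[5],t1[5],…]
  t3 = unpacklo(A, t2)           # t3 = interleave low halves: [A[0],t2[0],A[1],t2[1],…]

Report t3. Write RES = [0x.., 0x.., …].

t0 = [0xe0, 0xce, 0x82, 0x1f, 0xd0, 0x71, 0x4e, 0x2d]
t1 = [0xce, 0xce, 0x1f, 0x1f, 0xd0, 0x71, 0x2d, 0x2d]
t2 = [0x71, 0xd0, 0x4e, 0x71, 0x2d, 0x2d, 0xe0, 0x2d]
t3 = [0xce, 0x71, 0x82, 0xd0, 0x1f, 0x4e, 0xd0, 0x71]

RES = [ 0xce  0x71  0x82  0xd0  0x1f  0x4e  0xd0  0x71 ]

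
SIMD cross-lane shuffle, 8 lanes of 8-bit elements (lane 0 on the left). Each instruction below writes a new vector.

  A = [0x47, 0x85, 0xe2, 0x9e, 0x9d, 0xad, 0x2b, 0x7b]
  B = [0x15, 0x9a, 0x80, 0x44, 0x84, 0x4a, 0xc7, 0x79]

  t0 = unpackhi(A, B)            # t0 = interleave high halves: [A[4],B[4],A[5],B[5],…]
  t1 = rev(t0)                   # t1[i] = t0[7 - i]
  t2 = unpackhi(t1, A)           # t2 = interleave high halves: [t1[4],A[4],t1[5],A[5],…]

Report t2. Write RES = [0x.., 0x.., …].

RES = [ 0x4a  0x9d  0xad  0xad  0x84  0x2b  0x9d  0x7b ]

t0 = [0x9d, 0x84, 0xad, 0x4a, 0x2b, 0xc7, 0x7b, 0x79]
t1 = [0x79, 0x7b, 0xc7, 0x2b, 0x4a, 0xad, 0x84, 0x9d]
t2 = [0x4a, 0x9d, 0xad, 0xad, 0x84, 0x2b, 0x9d, 0x7b]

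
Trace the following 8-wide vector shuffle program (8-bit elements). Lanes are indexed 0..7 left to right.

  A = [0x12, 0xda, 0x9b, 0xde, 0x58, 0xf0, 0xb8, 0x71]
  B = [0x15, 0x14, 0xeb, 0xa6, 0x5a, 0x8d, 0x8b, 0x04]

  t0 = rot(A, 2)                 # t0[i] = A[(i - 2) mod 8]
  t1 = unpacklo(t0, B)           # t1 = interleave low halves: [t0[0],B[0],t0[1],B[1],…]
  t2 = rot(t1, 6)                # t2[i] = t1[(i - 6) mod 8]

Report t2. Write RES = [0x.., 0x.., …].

RES = [0x71, 0x14, 0x12, 0xeb, 0xda, 0xa6, 0xb8, 0x15]

→ t0 |b8|71|12|da|9b|de|58|f0|
→ t1 |b8|15|71|14|12|eb|da|a6|
→ t2 |71|14|12|eb|da|a6|b8|15|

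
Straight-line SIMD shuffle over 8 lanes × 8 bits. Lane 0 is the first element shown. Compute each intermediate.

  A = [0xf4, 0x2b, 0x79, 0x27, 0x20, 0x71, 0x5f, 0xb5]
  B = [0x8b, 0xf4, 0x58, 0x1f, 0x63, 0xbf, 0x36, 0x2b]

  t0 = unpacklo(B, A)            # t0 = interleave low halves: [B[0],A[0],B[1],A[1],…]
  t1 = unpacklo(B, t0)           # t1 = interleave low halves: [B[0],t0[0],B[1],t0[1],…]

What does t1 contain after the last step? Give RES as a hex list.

RES = [0x8b, 0x8b, 0xf4, 0xf4, 0x58, 0xf4, 0x1f, 0x2b]

t0 = [0x8b, 0xf4, 0xf4, 0x2b, 0x58, 0x79, 0x1f, 0x27]
t1 = [0x8b, 0x8b, 0xf4, 0xf4, 0x58, 0xf4, 0x1f, 0x2b]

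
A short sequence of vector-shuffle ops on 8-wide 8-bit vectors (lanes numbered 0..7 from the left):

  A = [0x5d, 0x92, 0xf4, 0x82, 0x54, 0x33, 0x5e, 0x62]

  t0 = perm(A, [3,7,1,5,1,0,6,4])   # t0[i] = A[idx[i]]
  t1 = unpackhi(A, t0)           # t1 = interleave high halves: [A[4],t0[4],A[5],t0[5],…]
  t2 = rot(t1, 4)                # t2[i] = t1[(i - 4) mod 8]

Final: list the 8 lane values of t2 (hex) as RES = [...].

→ t0 |82|62|92|33|92|5d|5e|54|
→ t1 |54|92|33|5d|5e|5e|62|54|
→ t2 |5e|5e|62|54|54|92|33|5d|

RES = [0x5e, 0x5e, 0x62, 0x54, 0x54, 0x92, 0x33, 0x5d]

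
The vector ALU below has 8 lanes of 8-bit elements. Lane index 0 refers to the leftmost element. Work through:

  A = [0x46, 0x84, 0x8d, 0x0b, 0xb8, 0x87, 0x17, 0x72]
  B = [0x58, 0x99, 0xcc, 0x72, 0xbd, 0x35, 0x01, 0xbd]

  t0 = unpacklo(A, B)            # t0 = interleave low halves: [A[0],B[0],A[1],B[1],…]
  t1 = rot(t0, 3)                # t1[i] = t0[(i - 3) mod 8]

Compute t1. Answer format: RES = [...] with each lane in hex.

→ t0 |46|58|84|99|8d|cc|0b|72|
→ t1 |cc|0b|72|46|58|84|99|8d|

RES = [0xcc, 0x0b, 0x72, 0x46, 0x58, 0x84, 0x99, 0x8d]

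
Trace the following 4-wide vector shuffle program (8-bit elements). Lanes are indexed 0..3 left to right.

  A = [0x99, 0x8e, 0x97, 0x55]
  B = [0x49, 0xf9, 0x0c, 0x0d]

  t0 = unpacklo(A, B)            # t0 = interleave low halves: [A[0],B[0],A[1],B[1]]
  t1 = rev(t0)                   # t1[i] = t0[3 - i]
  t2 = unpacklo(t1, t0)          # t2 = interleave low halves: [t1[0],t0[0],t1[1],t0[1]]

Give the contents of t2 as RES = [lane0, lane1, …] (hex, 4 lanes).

RES = [ 0xf9  0x99  0x8e  0x49 ]

  t0: 99 49 8e f9
  t1: f9 8e 49 99
  t2: f9 99 8e 49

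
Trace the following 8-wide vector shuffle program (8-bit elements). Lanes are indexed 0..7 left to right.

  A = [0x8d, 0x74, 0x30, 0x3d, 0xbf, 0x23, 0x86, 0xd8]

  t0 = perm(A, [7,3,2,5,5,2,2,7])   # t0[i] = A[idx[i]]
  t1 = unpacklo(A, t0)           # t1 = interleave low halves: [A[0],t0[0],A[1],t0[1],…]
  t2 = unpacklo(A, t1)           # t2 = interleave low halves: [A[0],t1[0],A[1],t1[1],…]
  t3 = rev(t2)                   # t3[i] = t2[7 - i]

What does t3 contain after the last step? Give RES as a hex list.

RES = [0x3d, 0x3d, 0x74, 0x30, 0xd8, 0x74, 0x8d, 0x8d]

t0 = [0xd8, 0x3d, 0x30, 0x23, 0x23, 0x30, 0x30, 0xd8]
t1 = [0x8d, 0xd8, 0x74, 0x3d, 0x30, 0x30, 0x3d, 0x23]
t2 = [0x8d, 0x8d, 0x74, 0xd8, 0x30, 0x74, 0x3d, 0x3d]
t3 = [0x3d, 0x3d, 0x74, 0x30, 0xd8, 0x74, 0x8d, 0x8d]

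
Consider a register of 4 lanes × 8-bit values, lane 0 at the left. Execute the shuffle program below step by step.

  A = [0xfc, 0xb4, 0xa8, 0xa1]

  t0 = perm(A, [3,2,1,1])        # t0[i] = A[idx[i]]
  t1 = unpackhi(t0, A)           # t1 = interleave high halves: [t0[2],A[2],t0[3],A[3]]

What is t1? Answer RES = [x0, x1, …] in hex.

→ t0 |a1|a8|b4|b4|
→ t1 |b4|a8|b4|a1|

RES = [ 0xb4  0xa8  0xb4  0xa1 ]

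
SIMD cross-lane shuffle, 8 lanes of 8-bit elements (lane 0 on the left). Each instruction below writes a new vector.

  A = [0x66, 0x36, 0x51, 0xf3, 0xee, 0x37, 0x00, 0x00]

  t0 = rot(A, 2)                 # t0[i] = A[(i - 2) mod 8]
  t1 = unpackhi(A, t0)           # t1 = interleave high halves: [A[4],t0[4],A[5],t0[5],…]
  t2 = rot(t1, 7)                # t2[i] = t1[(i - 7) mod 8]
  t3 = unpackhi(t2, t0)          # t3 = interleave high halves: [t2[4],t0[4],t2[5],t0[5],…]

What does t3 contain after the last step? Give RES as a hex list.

→ t0 |00|00|66|36|51|f3|ee|37|
→ t1 |ee|51|37|f3|00|ee|00|37|
→ t2 |51|37|f3|00|ee|00|37|ee|
→ t3 |ee|51|00|f3|37|ee|ee|37|

RES = [ 0xee  0x51  0x00  0xf3  0x37  0xee  0xee  0x37 ]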